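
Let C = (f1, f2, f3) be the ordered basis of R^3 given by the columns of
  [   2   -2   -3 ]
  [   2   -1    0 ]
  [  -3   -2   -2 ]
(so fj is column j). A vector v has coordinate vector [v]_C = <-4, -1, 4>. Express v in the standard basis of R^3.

By definition v = -4f1 - f2 + 4f3.
Summing componentwise gives <-18, -7, 6>.

<-18, -7, 6>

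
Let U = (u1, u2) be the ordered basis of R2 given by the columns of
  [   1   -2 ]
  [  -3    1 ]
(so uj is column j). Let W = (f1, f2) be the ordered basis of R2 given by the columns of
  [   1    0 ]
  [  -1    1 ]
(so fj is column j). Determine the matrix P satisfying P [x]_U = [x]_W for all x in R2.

Take x = uj: its U-coordinates are the j-th standard unit vector, so P e_j — column j of P — equals [uj]_W.
u1 = f1 - 2f2, giving column 1 = [1, -2]; repeating for each j gives P = [[1, -2], [-2, -1]].

[[1, -2], [-2, -1]]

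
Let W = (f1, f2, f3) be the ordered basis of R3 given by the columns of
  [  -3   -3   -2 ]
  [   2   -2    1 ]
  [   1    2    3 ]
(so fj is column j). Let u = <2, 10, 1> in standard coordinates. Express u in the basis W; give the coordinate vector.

<1, -3, 2>

Write u = c_1 f1 + ... + c_3 f3 and solve for the c_i.
Gaussian elimination on [M | u] yields c = (1, -3, 2).
Check: f1 - 3f2 + 2f3 = <2, 10, 1>.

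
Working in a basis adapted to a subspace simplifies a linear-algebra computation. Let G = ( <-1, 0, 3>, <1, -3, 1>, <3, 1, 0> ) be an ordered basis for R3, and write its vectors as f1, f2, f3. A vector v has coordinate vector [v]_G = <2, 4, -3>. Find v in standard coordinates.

The coordinates say v = 2f1 + 4f2 - 3f3; adding the scaled basis vectors gives <-7, -15, 10>.

<-7, -15, 10>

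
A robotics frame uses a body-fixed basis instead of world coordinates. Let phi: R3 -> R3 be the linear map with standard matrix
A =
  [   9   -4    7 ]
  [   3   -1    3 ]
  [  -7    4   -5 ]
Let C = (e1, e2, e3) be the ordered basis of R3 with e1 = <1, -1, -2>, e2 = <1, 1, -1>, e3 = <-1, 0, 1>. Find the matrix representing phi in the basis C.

[[2, 0, 0], [0, -1, 0], [3, 1, 2]]

The j-th column of [phi]_C is [phi(ej)]_C.
phi(e1) = A e1 = <-1, -2, -1> = 2e1 + 0·e2 + 3e3, so column 1 is <2, 0, 3>.
Repeating for e2, e3 and assembling the columns gives [[2, 0, 0], [0, -1, 0], [3, 1, 2]].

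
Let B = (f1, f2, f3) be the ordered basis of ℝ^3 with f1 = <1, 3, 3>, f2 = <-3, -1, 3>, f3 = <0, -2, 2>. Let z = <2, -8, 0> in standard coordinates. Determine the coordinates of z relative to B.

<-1, -1, 3>

Write z = c_1 f1 + ... + c_3 f3 and solve for the c_i.
Gaussian elimination on [M | z] yields c = (-1, -1, 3).
Check: -f1 - f2 + 3f3 = <2, -8, 0>.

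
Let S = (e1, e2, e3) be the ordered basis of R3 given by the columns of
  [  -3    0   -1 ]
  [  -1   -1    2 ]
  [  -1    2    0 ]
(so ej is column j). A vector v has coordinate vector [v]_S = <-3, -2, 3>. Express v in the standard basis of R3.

<6, 11, -1>

The coordinates say v = -3e1 - 2e2 + 3e3; adding the scaled basis vectors gives <6, 11, -1>.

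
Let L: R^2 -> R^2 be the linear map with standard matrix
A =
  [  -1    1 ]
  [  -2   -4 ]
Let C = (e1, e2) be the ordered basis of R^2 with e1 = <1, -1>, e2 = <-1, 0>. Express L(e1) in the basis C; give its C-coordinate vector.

Column 1 of [L]_C is the C-coordinate vector of L(e1).
In standard coordinates L(e1) = A e1 = <-2, 2>.
Converting to C: <-2, 2> = -2e1 + 0·e2, so the coordinate vector is <-2, 0>.

<-2, 0>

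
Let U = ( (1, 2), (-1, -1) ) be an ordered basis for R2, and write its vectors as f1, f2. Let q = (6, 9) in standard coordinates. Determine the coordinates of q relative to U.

(3, -3)

We seek scalars with c_1 f1 + c_2 f2 = q; equivalently solve M c = q where the columns of M are f1, f2.
System: c_1 - c_2 = 6, 2c_1 - c_2 = 9; solving gives c_1 = 3, c_2 = -3.
Check: 3f1 - 3f2 = (6, 9).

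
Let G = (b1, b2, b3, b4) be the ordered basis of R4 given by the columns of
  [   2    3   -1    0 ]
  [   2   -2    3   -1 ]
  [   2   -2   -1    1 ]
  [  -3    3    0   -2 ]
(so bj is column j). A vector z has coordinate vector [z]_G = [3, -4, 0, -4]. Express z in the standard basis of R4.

The coordinates say z = 3b1 - 4b2 + 0·b3 - 4b4; adding the scaled basis vectors gives [-6, 18, 10, -13].

[-6, 18, 10, -13]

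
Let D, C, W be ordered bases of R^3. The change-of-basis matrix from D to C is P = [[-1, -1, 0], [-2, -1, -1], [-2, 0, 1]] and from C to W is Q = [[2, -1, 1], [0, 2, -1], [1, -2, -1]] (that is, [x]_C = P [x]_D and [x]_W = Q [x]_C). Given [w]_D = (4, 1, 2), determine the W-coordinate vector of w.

Apply P to get C-coordinates (-5, -11, -6), then Q to get W-coordinates.
The result is [w]_W = (-5, -16, 23).

(-5, -16, 23)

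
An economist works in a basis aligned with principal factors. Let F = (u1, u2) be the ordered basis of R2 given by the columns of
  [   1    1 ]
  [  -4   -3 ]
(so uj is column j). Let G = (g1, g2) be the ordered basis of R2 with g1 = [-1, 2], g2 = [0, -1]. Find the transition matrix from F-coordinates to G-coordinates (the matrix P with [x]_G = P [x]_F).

Column j of P is [uj]_G, since P maps F-coordinates to G-coordinates.
Expressing u1 in G: u1 = -g1 + 2g2, so column 1 of P is [-1, 2].
Doing the same for each uj gives P = [[-1, -1], [2, 1]].

[[-1, -1], [2, 1]]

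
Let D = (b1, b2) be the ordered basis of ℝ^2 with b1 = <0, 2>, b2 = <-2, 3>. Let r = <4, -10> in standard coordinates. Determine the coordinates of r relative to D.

We seek scalars with c_1 b1 + c_2 b2 = r; equivalently solve M c = r where the columns of M are b1, b2.
System: 0c_1 - 2c_2 = 4, 2c_1 + 3c_2 = -10; solving gives c_1 = -2, c_2 = -2.
Check: -2b1 - 2b2 = <4, -10>.

<-2, -2>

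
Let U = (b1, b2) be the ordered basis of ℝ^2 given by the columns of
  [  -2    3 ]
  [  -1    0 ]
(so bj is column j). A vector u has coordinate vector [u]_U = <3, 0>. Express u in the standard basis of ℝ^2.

<-6, -3>

u = M [u]_U, where M has columns b1, b2.
Carrying out the matrix-vector product, u = <-6, -3>.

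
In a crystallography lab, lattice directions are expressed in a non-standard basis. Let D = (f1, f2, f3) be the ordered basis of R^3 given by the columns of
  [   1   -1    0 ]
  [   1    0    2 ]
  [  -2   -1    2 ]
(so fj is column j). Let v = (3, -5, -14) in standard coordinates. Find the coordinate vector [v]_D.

(3, 0, -4)

We seek scalars with c_1 f1 + ... + c_3 f3 = v; equivalently solve M c = v where the columns of M are f1, ..., f3.
Solving this 3x3 system gives c = (3, 0, -4).
Check: 3f1 + 0·f2 - 4f3 = (3, -5, -14).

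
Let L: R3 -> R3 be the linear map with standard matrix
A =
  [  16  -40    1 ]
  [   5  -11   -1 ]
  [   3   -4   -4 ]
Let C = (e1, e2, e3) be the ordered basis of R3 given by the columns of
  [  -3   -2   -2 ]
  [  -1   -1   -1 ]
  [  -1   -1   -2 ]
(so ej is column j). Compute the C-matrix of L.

[[3, -3, 0], [2, 1, 0], [-2, 0, -3]]

With P the matrix whose columns are e1, ..., e3, [L]_C = P^(-1) A P.
Column by column: L(e1) = A e1 = (-9, -3, -1); its C-coordinates (3, 2, -2) give column 1.
Continuing for each basis vector yields [L]_C = [[3, -3, 0], [2, 1, 0], [-2, 0, -3]].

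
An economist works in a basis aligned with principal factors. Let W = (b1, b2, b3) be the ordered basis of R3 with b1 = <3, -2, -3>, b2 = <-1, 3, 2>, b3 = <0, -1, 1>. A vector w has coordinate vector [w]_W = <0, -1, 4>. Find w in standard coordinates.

The coordinates say w = 0·b1 - b2 + 4b3; adding the scaled basis vectors gives <1, -7, 2>.

<1, -7, 2>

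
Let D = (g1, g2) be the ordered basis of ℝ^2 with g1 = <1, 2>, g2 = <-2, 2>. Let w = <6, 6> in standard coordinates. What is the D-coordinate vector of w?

We seek scalars with c_1 g1 + c_2 g2 = w; equivalently solve M c = w where the columns of M are g1, g2.
System: c_1 - 2c_2 = 6, 2c_1 + 2c_2 = 6; solving gives c_1 = 4, c_2 = -1.
Check: 4g1 - g2 = <6, 6>.

<4, -1>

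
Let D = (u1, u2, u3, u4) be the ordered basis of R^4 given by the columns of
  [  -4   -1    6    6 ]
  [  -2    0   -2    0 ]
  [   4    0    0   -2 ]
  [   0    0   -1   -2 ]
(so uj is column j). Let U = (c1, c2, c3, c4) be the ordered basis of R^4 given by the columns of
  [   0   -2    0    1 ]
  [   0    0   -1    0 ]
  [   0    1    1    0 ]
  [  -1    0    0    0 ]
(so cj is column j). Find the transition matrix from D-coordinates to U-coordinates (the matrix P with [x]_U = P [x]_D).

[[0, 0, 1, 2], [2, 0, -2, -2], [2, 0, 2, 0], [0, -1, 2, 2]]

Take x = uj: its D-coordinates are the j-th standard unit vector, so P e_j — column j of P — equals [uj]_U.
u1 = 0·c1 + 2c2 + 2c3 + 0·c4, giving column 1 = [0, 2, 2, 0]; repeating for each j gives P = [[0, 0, 1, 2], [2, 0, -2, -2], [2, 0, 2, 0], [0, -1, 2, 2]].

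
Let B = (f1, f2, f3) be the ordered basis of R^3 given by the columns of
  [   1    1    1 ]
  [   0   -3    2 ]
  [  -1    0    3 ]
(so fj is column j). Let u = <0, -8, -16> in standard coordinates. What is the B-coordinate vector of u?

<4, 0, -4>

[u]_B is the unique c with M c = u, where M has columns f1, ..., f3.
Solving this 3x3 system gives c = (4, 0, -4).
Check: 4f1 + 0·f2 - 4f3 = <0, -8, -16>.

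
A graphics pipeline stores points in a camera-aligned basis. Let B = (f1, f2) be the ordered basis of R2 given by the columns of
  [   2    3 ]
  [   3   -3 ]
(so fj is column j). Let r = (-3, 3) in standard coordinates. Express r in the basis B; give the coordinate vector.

[r]_B is the unique c with M c = r, where M has columns f1, f2.
System: 2c_1 + 3c_2 = -3, 3c_1 - 3c_2 = 3; solving gives c_1 = 0, c_2 = -1.
Check: 0·f1 - f2 = (-3, 3).

(0, -1)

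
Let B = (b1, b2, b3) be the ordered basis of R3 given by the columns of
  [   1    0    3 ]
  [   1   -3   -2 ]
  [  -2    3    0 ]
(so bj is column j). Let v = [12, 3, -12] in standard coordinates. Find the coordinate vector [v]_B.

[3, -2, 3]

We seek scalars with c_1 b1 + ... + c_3 b3 = v; equivalently solve M c = v where the columns of M are b1, ..., b3.
Row-reducing the augmented matrix [M | v] gives c = (3, -2, 3).
Check: 3b1 - 2b2 + 3b3 = [12, 3, -12].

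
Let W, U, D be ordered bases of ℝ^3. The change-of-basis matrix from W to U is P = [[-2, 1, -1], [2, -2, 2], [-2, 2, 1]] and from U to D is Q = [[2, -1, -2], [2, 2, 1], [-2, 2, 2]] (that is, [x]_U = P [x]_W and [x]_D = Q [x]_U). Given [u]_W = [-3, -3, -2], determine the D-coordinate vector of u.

Apply P to get U-coordinates [5, -4, -2], then Q to get D-coordinates.
The result is [u]_D = [18, 0, -22].

[18, 0, -22]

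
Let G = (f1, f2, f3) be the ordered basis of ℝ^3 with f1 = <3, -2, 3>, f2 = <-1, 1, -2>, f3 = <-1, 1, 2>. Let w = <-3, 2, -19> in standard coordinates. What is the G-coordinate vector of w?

<-1, 4, -4>

We seek scalars with c_1 f1 + ... + c_3 f3 = w; equivalently solve M c = w where the columns of M are f1, ..., f3.
Gaussian elimination on [M | w] yields c = (-1, 4, -4).
Check: -f1 + 4f2 - 4f3 = <-3, 2, -19>.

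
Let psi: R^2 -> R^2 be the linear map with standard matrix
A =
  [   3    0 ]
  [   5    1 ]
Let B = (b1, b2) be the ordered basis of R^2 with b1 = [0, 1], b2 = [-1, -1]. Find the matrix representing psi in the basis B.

[[1, -3], [0, 3]]

With P the matrix whose columns are b1, b2, [psi]_B = P^(-1) A P.
Column by column: psi(b1) = A b1 = [0, 1]; its B-coordinates [1, 0] give column 1.
Continuing for each basis vector yields [psi]_B = [[1, -3], [0, 3]].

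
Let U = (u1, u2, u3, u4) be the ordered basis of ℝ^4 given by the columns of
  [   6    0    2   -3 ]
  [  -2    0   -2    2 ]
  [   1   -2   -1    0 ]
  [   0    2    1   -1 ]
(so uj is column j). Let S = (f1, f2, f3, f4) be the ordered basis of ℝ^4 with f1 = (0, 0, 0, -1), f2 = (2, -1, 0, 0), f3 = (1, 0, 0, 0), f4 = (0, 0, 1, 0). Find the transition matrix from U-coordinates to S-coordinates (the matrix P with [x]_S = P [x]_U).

Column j of P is [uj]_S, since P maps U-coordinates to S-coordinates.
Expressing u1 in S: u1 = 0·f1 + 2f2 + 2f3 + f4, so column 1 of P is (0, 2, 2, 1).
Doing the same for each uj gives P = [[0, -2, -1, 1], [2, 0, 2, -2], [2, 0, -2, 1], [1, -2, -1, 0]].

[[0, -2, -1, 1], [2, 0, 2, -2], [2, 0, -2, 1], [1, -2, -1, 0]]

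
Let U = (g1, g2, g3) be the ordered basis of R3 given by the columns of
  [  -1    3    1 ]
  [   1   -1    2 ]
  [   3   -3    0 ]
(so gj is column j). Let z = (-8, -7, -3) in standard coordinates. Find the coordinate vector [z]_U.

(-4, -3, -3)

We seek scalars with c_1 g1 + ... + c_3 g3 = z; equivalently solve M c = z where the columns of M are g1, ..., g3.
Gaussian elimination on [M | z] yields c = (-4, -3, -3).
Check: -4g1 - 3g2 - 3g3 = (-8, -7, -3).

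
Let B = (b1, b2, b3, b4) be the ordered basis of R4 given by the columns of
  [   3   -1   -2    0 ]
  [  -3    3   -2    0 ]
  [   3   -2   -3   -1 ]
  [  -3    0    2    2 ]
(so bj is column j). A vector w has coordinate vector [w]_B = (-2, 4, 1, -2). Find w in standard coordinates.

w = M [w]_B, where M has columns b1, ..., b4.
Carrying out the matrix-vector product, w = (-12, 16, -15, 4).

(-12, 16, -15, 4)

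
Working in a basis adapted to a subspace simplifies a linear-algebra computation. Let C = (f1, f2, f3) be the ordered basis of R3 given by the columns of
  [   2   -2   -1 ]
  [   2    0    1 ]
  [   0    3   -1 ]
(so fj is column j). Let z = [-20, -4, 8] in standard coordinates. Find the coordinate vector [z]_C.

[z]_C is the unique c with M c = z, where M has columns f1, ..., f3.
Gaussian elimination on [M | z] yields c = (-4, 4, 4).
Check: -4f1 + 4f2 + 4f3 = [-20, -4, 8].

[-4, 4, 4]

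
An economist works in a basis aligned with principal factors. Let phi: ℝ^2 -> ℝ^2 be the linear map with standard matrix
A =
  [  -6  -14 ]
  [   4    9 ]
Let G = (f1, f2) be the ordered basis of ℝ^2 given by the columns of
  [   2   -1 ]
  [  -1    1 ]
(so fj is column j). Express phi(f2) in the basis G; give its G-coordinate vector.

(-3, 2)

Column 2 of [phi]_G is the G-coordinate vector of phi(f2).
In standard coordinates phi(f2) = A f2 = (-8, 5).
Converting to G: (-8, 5) = -3f1 + 2f2, so the coordinate vector is (-3, 2).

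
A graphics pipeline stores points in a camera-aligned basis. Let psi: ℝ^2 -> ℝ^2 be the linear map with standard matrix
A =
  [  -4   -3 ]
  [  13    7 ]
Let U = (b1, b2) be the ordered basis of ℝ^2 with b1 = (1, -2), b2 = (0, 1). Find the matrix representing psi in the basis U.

[[2, -3], [3, 1]]

Let P have columns b1, b2. Then [psi]_U = P^(-1) A P.
Here det P = 1, so P^(-1) is integer; computing A P first and then P^(-1)(A P) gives [[2, -3], [3, 1]].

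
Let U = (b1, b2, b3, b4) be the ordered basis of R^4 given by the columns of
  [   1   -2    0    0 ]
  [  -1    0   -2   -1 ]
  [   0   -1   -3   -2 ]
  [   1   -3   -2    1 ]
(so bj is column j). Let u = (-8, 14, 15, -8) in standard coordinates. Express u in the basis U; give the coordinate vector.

We seek scalars with c_1 b1 + ... + c_4 b4 = u; equivalently solve M c = u where the columns of M are b1, ..., b4.
Solving this 4x4 system gives c = (-4, 2, -3, -4).
Check: -4b1 + 2b2 - 3b3 - 4b4 = (-8, 14, 15, -8).

(-4, 2, -3, -4)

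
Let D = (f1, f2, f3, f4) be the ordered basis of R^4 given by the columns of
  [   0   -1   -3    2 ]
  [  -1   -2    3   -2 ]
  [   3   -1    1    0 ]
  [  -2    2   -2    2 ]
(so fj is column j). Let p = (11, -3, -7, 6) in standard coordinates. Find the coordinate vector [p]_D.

(-2, -2, -3, 0)

Write p = c_1 f1 + ... + c_4 f4 and solve for the c_i.
Gaussian elimination on [M | p] yields c = (-2, -2, -3, 0).
Check: -2f1 - 2f2 - 3f3 + 0·f4 = (11, -3, -7, 6).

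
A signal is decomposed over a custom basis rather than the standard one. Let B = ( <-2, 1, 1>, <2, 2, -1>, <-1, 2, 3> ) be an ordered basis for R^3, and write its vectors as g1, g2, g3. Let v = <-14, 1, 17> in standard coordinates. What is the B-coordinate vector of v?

We seek scalars with c_1 g1 + ... + c_3 g3 = v; equivalently solve M c = v where the columns of M are g1, ..., g3.
Solving this 3x3 system gives c = (1, -4, 4).
Check: g1 - 4g2 + 4g3 = <-14, 1, 17>.

<1, -4, 4>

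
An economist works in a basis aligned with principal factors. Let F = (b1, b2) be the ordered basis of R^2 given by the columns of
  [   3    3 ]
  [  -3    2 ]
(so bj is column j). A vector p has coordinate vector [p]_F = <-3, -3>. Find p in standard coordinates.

<-18, 3>

p = M [p]_F, where M has columns b1, b2.
Carrying out the matrix-vector product, p = <-18, 3>.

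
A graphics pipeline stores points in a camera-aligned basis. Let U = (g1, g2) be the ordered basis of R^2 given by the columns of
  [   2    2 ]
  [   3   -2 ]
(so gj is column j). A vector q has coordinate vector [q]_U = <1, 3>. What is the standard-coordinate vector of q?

<8, -3>

q = M [q]_U, where M has columns g1, g2.
Carrying out the matrix-vector product, q = <8, -3>.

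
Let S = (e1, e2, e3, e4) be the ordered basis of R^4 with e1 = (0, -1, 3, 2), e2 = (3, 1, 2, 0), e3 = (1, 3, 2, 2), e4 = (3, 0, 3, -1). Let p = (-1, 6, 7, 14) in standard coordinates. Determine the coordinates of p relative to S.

(3, 3, 2, -4)

We seek scalars with c_1 e1 + ... + c_4 e4 = p; equivalently solve M c = p where the columns of M are e1, ..., e4.
Row-reducing the augmented matrix [M | p] gives c = (3, 3, 2, -4).
Check: 3e1 + 3e2 + 2e3 - 4e4 = (-1, 6, 7, 14).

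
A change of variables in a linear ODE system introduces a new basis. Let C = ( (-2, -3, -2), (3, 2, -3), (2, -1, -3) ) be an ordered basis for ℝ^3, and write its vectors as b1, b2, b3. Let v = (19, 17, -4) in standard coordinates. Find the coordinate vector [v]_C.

[v]_C is the unique c with M c = v, where M has columns b1, ..., b3.
Row-reducing the augmented matrix [M | v] gives c = (-4, 3, 1).
Check: -4b1 + 3b2 + b3 = (19, 17, -4).

(-4, 3, 1)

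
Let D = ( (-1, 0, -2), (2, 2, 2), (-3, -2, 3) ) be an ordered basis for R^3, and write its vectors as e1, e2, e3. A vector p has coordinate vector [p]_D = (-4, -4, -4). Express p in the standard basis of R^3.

(8, 0, -12)

By definition p = -4e1 - 4e2 - 4e3.
Summing componentwise gives (8, 0, -12).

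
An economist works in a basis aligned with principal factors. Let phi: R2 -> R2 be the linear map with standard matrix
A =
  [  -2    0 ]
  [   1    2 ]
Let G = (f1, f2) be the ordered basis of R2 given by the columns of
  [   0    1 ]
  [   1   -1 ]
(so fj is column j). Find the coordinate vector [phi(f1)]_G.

(2, 0)

Compute phi(f1) = A f1 = (0, 2) in standard coordinates.
Then write this in G-coordinates: solve for y in y_1 f1 + y_2 f2 = (0, 2).
This gives y = (2, 0), which is column 1 of [phi]_G.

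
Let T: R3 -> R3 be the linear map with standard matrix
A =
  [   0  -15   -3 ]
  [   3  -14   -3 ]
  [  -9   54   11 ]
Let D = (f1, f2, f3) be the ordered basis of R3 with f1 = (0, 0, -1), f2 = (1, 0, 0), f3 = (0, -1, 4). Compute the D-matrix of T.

[[-1, -3, 2], [3, 0, 3], [-3, -3, -2]]

Let P have columns f1, ..., f3. Then [T]_D = P^(-1) A P.
Here det P = 1, so P^(-1) is integer; computing A P first and then P^(-1)(A P) gives [[-1, -3, 2], [3, 0, 3], [-3, -3, -2]].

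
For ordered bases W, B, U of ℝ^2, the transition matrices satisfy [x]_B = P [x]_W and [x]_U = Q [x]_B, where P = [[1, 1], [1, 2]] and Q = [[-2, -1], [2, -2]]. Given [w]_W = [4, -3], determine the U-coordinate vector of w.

First [w]_B = P [w]_W = [1, -2].
Then [w]_U = Q [w]_B = [0, 6].

[0, 6]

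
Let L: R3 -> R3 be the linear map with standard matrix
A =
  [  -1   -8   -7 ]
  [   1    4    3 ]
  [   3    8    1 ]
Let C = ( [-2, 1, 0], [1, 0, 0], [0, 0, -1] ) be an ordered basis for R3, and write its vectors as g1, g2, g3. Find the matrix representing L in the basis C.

With P the matrix whose columns are g1, ..., g3, [L]_C = P^(-1) A P.
Column by column: L(g1) = A g1 = [-6, 2, 2]; its C-coordinates [2, -2, -2] give column 1.
Continuing for each basis vector yields [L]_C = [[2, 1, -3], [-2, 1, 1], [-2, -3, 1]].

[[2, 1, -3], [-2, 1, 1], [-2, -3, 1]]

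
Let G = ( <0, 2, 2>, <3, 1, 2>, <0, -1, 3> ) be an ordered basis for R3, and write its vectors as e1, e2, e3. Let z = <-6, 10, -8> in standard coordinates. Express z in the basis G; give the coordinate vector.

[z]_G is the unique c with M c = z, where M has columns e1, ..., e3.
Gaussian elimination on [M | z] yields c = (4, -2, -4).
Check: 4e1 - 2e2 - 4e3 = <-6, 10, -8>.

<4, -2, -4>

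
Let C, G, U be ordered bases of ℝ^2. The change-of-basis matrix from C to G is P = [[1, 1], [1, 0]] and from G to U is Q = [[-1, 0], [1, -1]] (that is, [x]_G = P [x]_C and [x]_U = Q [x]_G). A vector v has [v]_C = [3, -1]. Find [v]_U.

[-2, -1]

Composing the changes, [v]_U = Q P [v]_C.
Q P = [[-1, -1], [0, 1]]; applying this to [3, -1] gives [-2, -1].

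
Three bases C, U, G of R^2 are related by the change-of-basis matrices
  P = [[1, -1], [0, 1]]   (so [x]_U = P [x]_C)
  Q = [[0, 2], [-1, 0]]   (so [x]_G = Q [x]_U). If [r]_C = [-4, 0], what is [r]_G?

[0, 4]

Apply P to get U-coordinates [-4, 0], then Q to get G-coordinates.
The result is [r]_G = [0, 4].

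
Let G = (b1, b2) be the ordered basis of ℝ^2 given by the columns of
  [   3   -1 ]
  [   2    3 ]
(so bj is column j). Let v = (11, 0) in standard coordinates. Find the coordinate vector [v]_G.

We seek scalars with c_1 b1 + c_2 b2 = v; equivalently solve M c = v where the columns of M are b1, b2.
System: 3c_1 - c_2 = 11, 2c_1 + 3c_2 = 0; solving gives c_1 = 3, c_2 = -2.
Check: 3b1 - 2b2 = (11, 0).

(3, -2)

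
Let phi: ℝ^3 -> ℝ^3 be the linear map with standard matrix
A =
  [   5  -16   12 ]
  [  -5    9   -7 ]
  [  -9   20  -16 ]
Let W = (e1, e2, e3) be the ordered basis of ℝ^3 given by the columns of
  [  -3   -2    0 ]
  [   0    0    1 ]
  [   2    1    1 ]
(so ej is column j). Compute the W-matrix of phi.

[[-3, 0, 0], [0, -1, 2], [1, 3, 2]]

The j-th column of [phi]_W is [phi(ej)]_W.
phi(e1) = A e1 = [9, 1, -5] = -3e1 + 0·e2 + e3, so column 1 is [-3, 0, 1].
Repeating for e2, e3 and assembling the columns gives [[-3, 0, 0], [0, -1, 2], [1, 3, 2]].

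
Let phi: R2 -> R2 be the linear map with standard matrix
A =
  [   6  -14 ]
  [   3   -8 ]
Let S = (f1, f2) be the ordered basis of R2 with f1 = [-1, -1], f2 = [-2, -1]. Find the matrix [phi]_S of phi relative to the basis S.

[[-2, -2], [-3, 0]]

With P the matrix whose columns are f1, f2, [phi]_S = P^(-1) A P.
Column by column: phi(f1) = A f1 = [8, 5]; its S-coordinates [-2, -3] give column 1.
Continuing for each basis vector yields [phi]_S = [[-2, -2], [-3, 0]].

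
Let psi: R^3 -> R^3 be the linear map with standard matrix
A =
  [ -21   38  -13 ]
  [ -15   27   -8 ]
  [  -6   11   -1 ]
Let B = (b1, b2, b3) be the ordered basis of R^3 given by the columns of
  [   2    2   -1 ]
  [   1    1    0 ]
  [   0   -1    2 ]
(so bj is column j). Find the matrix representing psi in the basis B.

[[0, 3, -3], [-3, 2, 2], [-2, 1, 3]]

With P the matrix whose columns are b1, ..., b3, [psi]_B = P^(-1) A P.
Column by column: psi(b1) = A b1 = (-4, -3, -1); its B-coordinates (0, -3, -2) give column 1.
Continuing for each basis vector yields [psi]_B = [[0, 3, -3], [-3, 2, 2], [-2, 1, 3]].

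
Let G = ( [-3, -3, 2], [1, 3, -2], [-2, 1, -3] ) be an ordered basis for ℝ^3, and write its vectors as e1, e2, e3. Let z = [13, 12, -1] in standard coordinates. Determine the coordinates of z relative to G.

[z]_G is the unique c with M c = z, where M has columns e1, ..., e3.
Gaussian elimination on [M | z] yields c = (-1, 4, -3).
Check: -e1 + 4e2 - 3e3 = [13, 12, -1].

[-1, 4, -3]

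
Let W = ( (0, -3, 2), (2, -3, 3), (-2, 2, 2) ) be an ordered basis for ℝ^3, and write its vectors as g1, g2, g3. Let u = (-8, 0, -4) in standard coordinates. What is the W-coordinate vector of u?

Write u = c_1 g1 + ... + c_3 g3 and solve for the c_i.
Solving this 3x3 system gives c = (4, -4, 0).
Check: 4g1 - 4g2 + 0·g3 = (-8, 0, -4).

(4, -4, 0)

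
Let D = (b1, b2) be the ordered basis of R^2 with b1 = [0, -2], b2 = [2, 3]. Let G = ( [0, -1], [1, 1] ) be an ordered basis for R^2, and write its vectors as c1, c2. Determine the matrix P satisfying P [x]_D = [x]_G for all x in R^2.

Take x = bj: its D-coordinates are the j-th standard unit vector, so P e_j — column j of P — equals [bj]_G.
b1 = 2c1 + 0·c2, giving column 1 = [2, 0]; repeating for each j gives P = [[2, -1], [0, 2]].

[[2, -1], [0, 2]]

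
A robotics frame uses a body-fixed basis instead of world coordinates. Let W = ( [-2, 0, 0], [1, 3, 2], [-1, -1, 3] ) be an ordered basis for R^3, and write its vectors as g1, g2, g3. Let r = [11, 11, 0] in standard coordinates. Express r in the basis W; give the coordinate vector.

We seek scalars with c_1 g1 + ... + c_3 g3 = r; equivalently solve M c = r where the columns of M are g1, ..., g3.
Gaussian elimination on [M | r] yields c = (-3, 3, -2).
Check: -3g1 + 3g2 - 2g3 = [11, 11, 0].

[-3, 3, -2]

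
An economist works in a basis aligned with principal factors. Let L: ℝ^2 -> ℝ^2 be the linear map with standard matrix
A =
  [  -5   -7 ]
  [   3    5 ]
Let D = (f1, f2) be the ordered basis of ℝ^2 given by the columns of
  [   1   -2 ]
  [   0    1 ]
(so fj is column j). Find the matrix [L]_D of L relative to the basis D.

With P the matrix whose columns are f1, f2, [L]_D = P^(-1) A P.
Column by column: L(f1) = A f1 = <-5, 3>; its D-coordinates <1, 3> give column 1.
Continuing for each basis vector yields [L]_D = [[1, 1], [3, -1]].

[[1, 1], [3, -1]]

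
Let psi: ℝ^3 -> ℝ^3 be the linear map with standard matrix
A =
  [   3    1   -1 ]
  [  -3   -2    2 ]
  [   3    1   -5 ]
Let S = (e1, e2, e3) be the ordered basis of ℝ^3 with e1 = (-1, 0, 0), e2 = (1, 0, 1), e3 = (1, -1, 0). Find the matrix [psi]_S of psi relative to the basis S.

[[-3, -3, 1], [-3, -2, 2], [-3, 1, 1]]

Let P have columns e1, ..., e3. Then [psi]_S = P^(-1) A P.
Here det P = -1, so P^(-1) is integer; computing A P first and then P^(-1)(A P) gives [[-3, -3, 1], [-3, -2, 2], [-3, 1, 1]].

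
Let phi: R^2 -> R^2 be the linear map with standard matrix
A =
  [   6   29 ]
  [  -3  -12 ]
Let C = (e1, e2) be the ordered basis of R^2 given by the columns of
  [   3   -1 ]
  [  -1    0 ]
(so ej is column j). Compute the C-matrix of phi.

[[-3, -3], [2, -3]]

Let P have columns e1, e2. Then [phi]_C = P^(-1) A P.
Here det P = -1, so P^(-1) is integer; computing A P first and then P^(-1)(A P) gives [[-3, -3], [2, -3]].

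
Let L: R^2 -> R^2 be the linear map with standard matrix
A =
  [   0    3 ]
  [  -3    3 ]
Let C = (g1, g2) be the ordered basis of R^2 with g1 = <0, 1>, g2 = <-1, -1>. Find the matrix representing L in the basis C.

Let P have columns g1, g2. Then [L]_C = P^(-1) A P.
Here det P = 1, so P^(-1) is integer; computing A P first and then P^(-1)(A P) gives [[0, 3], [-3, 3]].

[[0, 3], [-3, 3]]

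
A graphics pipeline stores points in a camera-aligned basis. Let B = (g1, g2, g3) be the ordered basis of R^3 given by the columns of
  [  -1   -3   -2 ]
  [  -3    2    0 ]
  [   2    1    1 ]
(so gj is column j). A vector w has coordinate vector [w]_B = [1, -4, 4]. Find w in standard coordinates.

The coordinates say w = g1 - 4g2 + 4g3; adding the scaled basis vectors gives [3, -11, 2].

[3, -11, 2]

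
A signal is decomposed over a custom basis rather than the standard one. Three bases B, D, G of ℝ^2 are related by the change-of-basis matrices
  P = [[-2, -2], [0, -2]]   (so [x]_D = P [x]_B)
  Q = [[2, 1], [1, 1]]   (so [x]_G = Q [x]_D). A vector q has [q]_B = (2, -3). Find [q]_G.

Apply P to get D-coordinates (2, 6), then Q to get G-coordinates.
The result is [q]_G = (10, 8).

(10, 8)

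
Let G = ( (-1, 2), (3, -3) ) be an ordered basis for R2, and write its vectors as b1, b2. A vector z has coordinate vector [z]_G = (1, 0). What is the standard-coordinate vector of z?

By definition z = b1 + 0·b2.
Summing componentwise gives (-1, 2).

(-1, 2)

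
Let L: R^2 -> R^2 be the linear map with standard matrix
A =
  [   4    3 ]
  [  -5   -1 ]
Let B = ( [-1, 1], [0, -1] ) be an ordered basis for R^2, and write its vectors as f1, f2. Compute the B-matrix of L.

[[1, 3], [-3, 2]]

Let P have columns f1, f2. Then [L]_B = P^(-1) A P.
Here det P = 1, so P^(-1) is integer; computing A P first and then P^(-1)(A P) gives [[1, 3], [-3, 2]].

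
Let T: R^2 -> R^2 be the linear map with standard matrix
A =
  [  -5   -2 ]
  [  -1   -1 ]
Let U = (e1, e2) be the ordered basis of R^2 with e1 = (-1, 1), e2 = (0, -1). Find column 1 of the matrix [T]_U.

Column 1 of [T]_U is the U-coordinate vector of T(e1).
In standard coordinates T(e1) = A e1 = (3, 0).
Converting to U: (3, 0) = -3e1 - 3e2, so the coordinate vector is (-3, -3).

(-3, -3)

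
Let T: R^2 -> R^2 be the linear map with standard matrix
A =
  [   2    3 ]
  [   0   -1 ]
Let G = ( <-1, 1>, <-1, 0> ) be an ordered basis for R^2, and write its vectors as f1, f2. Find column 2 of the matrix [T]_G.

Column 2 of [T]_G is the G-coordinate vector of T(f2).
In standard coordinates T(f2) = A f2 = <-2, 0>.
Converting to G: <-2, 0> = 0·f1 + 2f2, so the coordinate vector is <0, 2>.

<0, 2>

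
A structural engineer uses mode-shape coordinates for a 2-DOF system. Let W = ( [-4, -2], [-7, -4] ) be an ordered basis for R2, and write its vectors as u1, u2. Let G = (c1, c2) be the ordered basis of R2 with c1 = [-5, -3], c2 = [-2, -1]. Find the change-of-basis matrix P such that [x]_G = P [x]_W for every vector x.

Column j of P is [uj]_G, since P maps W-coordinates to G-coordinates.
Expressing u1 in G: u1 = 0·c1 + 2c2, so column 1 of P is [0, 2].
Doing the same for each uj gives P = [[0, 1], [2, 1]].

[[0, 1], [2, 1]]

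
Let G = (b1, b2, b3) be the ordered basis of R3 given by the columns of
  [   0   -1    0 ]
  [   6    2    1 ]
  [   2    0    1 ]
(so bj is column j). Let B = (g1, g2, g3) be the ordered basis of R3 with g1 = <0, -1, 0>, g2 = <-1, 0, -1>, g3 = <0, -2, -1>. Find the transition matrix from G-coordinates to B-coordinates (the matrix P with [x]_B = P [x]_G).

Column j of P is [bj]_B, since P maps G-coordinates to B-coordinates.
Expressing b1 in B: b1 = -2g1 + 0·g2 - 2g3, so column 1 of P is <-2, 0, -2>.
Doing the same for each bj gives P = [[-2, 0, 1], [0, 1, 0], [-2, -1, -1]].

[[-2, 0, 1], [0, 1, 0], [-2, -1, -1]]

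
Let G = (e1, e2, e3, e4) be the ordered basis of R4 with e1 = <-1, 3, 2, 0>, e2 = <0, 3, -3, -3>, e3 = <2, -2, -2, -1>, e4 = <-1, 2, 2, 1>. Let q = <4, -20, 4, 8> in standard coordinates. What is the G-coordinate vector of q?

<0, -4, 0, -4>

We seek scalars with c_1 e1 + ... + c_4 e4 = q; equivalently solve M c = q where the columns of M are e1, ..., e4.
Gaussian elimination on [M | q] yields c = (0, -4, 0, -4).
Check: 0·e1 - 4e2 + 0·e3 - 4e4 = <4, -20, 4, 8>.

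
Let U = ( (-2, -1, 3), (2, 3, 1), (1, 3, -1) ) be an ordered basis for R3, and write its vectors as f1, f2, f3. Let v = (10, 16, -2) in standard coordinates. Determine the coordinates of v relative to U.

We seek scalars with c_1 f1 + ... + c_3 f3 = v; equivalently solve M c = v where the columns of M are f1, ..., f3.
Gaussian elimination on [M | v] yields c = (-1, 3, 2).
Check: -f1 + 3f2 + 2f3 = (10, 16, -2).

(-1, 3, 2)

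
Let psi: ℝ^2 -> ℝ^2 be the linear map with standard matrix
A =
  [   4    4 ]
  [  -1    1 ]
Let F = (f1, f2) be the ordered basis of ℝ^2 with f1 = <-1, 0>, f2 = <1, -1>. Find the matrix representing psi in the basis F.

[[3, 2], [-1, 2]]

Let P have columns f1, f2. Then [psi]_F = P^(-1) A P.
Here det P = 1, so P^(-1) is integer; computing A P first and then P^(-1)(A P) gives [[3, 2], [-1, 2]].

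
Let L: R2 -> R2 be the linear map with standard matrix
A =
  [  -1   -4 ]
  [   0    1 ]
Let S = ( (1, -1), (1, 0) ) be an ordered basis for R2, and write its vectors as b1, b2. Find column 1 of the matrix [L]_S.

(1, 2)

Compute L(b1) = A b1 = (3, -1) in standard coordinates.
Then write this in S-coordinates: solve for y in y_1 b1 + y_2 b2 = (3, -1).
This gives y = (1, 2), which is column 1 of [L]_S.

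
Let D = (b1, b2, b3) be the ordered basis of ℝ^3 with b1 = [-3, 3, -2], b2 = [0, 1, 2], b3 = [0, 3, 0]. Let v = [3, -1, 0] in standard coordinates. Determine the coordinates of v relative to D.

[-1, -1, 1]

We seek scalars with c_1 b1 + ... + c_3 b3 = v; equivalently solve M c = v where the columns of M are b1, ..., b3.
Solving this 3x3 system gives c = (-1, -1, 1).
Check: -b1 - b2 + b3 = [3, -1, 0].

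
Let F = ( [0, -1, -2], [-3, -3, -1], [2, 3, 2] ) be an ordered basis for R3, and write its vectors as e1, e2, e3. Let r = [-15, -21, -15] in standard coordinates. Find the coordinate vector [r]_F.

[3, 3, -3]

We seek scalars with c_1 e1 + ... + c_3 e3 = r; equivalently solve M c = r where the columns of M are e1, ..., e3.
Solving this 3x3 system gives c = (3, 3, -3).
Check: 3e1 + 3e2 - 3e3 = [-15, -21, -15].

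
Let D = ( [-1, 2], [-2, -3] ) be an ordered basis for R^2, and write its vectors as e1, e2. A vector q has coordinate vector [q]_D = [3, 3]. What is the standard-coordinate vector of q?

By definition q = 3e1 + 3e2.
Summing componentwise gives [-9, -3].

[-9, -3]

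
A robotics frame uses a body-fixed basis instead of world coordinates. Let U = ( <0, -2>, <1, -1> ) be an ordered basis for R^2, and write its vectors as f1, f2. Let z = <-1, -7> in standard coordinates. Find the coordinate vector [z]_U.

[z]_U is the unique c with M c = z, where M has columns f1, f2.
System: 0c_1 + c_2 = -1, -2c_1 - c_2 = -7; solving gives c_1 = 4, c_2 = -1.
Check: 4f1 - f2 = <-1, -7>.

<4, -1>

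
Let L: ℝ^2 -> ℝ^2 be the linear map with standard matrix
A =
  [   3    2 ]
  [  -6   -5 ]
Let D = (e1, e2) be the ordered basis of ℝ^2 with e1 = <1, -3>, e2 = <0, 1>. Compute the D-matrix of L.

[[-3, 2], [0, 1]]

With P the matrix whose columns are e1, e2, [L]_D = P^(-1) A P.
Column by column: L(e1) = A e1 = <-3, 9>; its D-coordinates <-3, 0> give column 1.
Continuing for each basis vector yields [L]_D = [[-3, 2], [0, 1]].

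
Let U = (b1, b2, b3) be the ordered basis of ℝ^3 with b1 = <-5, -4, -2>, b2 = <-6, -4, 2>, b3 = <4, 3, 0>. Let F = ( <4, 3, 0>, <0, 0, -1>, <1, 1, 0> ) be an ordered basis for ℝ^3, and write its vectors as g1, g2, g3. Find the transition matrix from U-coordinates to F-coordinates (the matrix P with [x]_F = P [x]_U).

[[-1, -2, 1], [2, -2, 0], [-1, 2, 0]]

Column j of P is [bj]_F, since P maps U-coordinates to F-coordinates.
Expressing b1 in F: b1 = -g1 + 2g2 - g3, so column 1 of P is <-1, 2, -1>.
Doing the same for each bj gives P = [[-1, -2, 1], [2, -2, 0], [-1, 2, 0]].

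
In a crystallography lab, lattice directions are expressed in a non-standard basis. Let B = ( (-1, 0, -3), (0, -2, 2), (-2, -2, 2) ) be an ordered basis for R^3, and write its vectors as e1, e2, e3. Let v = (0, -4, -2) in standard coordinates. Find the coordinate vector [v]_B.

We seek scalars with c_1 e1 + ... + c_3 e3 = v; equivalently solve M c = v where the columns of M are e1, ..., e3.
Solving this 3x3 system gives c = (2, 3, -1).
Check: 2e1 + 3e2 - e3 = (0, -4, -2).

(2, 3, -1)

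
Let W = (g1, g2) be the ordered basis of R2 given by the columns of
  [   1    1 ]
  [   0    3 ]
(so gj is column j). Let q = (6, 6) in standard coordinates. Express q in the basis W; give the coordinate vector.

We seek scalars with c_1 g1 + c_2 g2 = q; equivalently solve M c = q where the columns of M are g1, g2.
System: c_1 + c_2 = 6, 0c_1 + 3c_2 = 6; solving gives c_1 = 4, c_2 = 2.
Check: 4g1 + 2g2 = (6, 6).

(4, 2)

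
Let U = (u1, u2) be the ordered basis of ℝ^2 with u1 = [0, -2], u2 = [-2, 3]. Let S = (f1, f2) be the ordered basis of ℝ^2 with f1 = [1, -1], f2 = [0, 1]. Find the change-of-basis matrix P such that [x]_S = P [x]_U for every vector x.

Take x = uj: its U-coordinates are the j-th standard unit vector, so P e_j — column j of P — equals [uj]_S.
u1 = 0·f1 - 2f2, giving column 1 = [0, -2]; repeating for each j gives P = [[0, -2], [-2, 1]].

[[0, -2], [-2, 1]]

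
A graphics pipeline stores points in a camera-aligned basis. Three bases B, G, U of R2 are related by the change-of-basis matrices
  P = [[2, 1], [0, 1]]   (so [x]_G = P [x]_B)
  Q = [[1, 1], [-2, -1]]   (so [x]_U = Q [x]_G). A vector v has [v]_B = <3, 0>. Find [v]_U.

Apply P to get G-coordinates <6, 0>, then Q to get U-coordinates.
The result is [v]_U = <6, -12>.

<6, -12>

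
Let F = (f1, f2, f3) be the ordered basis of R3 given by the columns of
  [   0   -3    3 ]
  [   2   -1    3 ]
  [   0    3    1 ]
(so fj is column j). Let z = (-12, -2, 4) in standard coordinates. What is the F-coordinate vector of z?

Write z = c_1 f1 + ... + c_3 f3 and solve for the c_i.
Gaussian elimination on [M | z] yields c = (3, 2, -2).
Check: 3f1 + 2f2 - 2f3 = (-12, -2, 4).

(3, 2, -2)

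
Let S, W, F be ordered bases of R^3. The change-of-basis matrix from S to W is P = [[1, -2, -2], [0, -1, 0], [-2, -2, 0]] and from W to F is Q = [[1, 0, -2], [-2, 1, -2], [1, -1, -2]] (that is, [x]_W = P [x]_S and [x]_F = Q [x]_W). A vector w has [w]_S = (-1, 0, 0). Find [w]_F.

(-5, -2, -5)

Composing the changes, [w]_F = Q P [w]_S.
Q P = [[5, 2, -2], [2, 7, 4], [5, 3, -2]]; applying this to (-1, 0, 0) gives (-5, -2, -5).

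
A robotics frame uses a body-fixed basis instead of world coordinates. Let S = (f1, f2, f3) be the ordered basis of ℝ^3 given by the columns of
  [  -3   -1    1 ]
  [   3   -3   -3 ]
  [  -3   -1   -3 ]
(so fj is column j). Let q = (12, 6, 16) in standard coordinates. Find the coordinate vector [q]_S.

(-3, -4, -1)

[q]_S is the unique c with M c = q, where M has columns f1, ..., f3.
Row-reducing the augmented matrix [M | q] gives c = (-3, -4, -1).
Check: -3f1 - 4f2 - f3 = (12, 6, 16).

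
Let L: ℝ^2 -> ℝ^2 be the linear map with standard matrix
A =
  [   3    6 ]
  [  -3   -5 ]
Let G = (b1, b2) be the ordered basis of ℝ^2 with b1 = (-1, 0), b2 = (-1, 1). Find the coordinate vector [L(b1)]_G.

Column 1 of [L]_G is the G-coordinate vector of L(b1).
In standard coordinates L(b1) = A b1 = (-3, 3).
Converting to G: (-3, 3) = 0·b1 + 3b2, so the coordinate vector is (0, 3).

(0, 3)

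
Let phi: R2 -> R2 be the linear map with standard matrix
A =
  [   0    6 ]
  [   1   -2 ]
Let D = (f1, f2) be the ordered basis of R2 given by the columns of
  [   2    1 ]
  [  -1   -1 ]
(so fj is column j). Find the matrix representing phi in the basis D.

[[-2, -3], [-2, 0]]

With P the matrix whose columns are f1, f2, [phi]_D = P^(-1) A P.
Column by column: phi(f1) = A f1 = <-6, 4>; its D-coordinates <-2, -2> give column 1.
Continuing for each basis vector yields [phi]_D = [[-2, -3], [-2, 0]].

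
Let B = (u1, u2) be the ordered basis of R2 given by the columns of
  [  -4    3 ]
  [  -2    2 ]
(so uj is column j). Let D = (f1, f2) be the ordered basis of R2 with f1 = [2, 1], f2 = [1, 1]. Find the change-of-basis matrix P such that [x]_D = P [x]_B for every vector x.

Let M have columns uj and N have columns fj. Then for every x, N [x]_D = x = M [x]_B, so P = N^(-1) M.
Since det N = 1, N^(-1) has integer entries; multiplying gives P = [[-2, 1], [0, 1]].

[[-2, 1], [0, 1]]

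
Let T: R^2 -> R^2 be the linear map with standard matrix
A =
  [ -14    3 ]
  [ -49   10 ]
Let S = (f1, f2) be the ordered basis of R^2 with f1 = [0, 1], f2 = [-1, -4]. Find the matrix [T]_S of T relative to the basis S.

[[-2, 1], [-3, -2]]

With P the matrix whose columns are f1, f2, [T]_S = P^(-1) A P.
Column by column: T(f1) = A f1 = [3, 10]; its S-coordinates [-2, -3] give column 1.
Continuing for each basis vector yields [T]_S = [[-2, 1], [-3, -2]].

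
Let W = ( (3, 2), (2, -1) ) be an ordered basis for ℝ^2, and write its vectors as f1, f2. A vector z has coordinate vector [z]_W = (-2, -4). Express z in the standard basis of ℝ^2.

The coordinates say z = -2f1 - 4f2; adding the scaled basis vectors gives (-14, 0).

(-14, 0)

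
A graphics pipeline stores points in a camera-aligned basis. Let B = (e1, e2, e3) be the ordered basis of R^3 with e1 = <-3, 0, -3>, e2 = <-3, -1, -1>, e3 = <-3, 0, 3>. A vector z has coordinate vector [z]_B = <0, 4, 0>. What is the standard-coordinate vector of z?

<-12, -4, -4>

The coordinates say z = 0·e1 + 4e2 + 0·e3; adding the scaled basis vectors gives <-12, -4, -4>.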